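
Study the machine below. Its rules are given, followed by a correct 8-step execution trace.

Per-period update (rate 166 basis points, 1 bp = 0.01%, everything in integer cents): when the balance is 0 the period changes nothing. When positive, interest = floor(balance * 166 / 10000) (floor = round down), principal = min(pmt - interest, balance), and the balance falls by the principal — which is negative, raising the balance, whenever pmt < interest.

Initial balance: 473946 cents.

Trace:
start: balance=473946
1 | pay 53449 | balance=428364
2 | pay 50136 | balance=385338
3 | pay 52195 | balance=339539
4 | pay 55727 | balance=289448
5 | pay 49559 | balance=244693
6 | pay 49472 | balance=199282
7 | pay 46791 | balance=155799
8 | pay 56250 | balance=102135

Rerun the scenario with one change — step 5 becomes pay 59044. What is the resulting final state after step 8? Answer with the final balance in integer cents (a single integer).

(re-executing from step 5 with the substitution; state before step 5: balance=289448)
5 | pay 59044 | balance=235208
6 | pay 49472 | balance=189640
7 | pay 46791 | balance=145997
8 | pay 56250 | balance=92170

92170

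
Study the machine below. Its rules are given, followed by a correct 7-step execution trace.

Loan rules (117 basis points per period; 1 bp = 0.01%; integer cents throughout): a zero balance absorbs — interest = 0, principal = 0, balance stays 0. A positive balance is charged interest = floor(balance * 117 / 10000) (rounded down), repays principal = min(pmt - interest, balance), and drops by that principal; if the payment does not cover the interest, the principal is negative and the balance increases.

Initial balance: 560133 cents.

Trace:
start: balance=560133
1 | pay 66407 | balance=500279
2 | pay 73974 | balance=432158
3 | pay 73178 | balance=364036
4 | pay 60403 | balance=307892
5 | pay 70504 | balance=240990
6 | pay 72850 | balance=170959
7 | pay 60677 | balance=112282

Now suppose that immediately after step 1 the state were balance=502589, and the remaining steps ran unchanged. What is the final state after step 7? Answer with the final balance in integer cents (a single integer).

state after step 1 := balance=502589
2 | pay 73974 | balance=434495
3 | pay 73178 | balance=366400
4 | pay 60403 | balance=310283
5 | pay 70504 | balance=243409
6 | pay 72850 | balance=173406
7 | pay 60677 | balance=114757

114757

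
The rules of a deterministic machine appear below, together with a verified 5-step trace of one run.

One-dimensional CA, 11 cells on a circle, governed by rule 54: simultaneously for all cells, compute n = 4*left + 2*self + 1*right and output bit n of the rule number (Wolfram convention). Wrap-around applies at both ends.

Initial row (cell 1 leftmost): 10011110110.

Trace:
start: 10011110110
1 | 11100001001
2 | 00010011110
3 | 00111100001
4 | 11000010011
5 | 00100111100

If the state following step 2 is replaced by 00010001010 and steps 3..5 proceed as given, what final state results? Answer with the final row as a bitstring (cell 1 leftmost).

00101110001

state after step 2 := 00010001010
3 | 00111011111
4 | 11000100000
5 | 00101110001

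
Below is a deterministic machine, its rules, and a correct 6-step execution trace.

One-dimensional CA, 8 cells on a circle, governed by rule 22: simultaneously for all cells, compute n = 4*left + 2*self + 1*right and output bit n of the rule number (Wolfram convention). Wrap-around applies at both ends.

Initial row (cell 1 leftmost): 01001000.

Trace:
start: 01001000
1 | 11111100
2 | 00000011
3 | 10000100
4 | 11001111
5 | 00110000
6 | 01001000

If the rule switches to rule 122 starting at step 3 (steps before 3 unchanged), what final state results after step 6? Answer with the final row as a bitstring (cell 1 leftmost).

00000000

(re-executing steps 3..6 under rule 122; state before step 3: 00000011)
3 | 10000111
4 | 11001100
5 | 11111111
6 | 00000000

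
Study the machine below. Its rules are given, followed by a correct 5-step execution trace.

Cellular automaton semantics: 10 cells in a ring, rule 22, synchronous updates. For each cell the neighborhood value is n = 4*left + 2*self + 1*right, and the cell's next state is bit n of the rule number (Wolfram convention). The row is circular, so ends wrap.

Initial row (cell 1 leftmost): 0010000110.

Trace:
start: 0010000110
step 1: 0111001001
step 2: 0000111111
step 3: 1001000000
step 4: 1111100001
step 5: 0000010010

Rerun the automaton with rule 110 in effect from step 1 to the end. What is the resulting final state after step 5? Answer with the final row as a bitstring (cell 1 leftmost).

(re-executing steps 1..5 under rule 110; state before step 1: 0010000110)
step 1: 0110001110
step 2: 1110011010
step 3: 1010111111
step 4: 1111100000
step 5: 1000100001

1000100001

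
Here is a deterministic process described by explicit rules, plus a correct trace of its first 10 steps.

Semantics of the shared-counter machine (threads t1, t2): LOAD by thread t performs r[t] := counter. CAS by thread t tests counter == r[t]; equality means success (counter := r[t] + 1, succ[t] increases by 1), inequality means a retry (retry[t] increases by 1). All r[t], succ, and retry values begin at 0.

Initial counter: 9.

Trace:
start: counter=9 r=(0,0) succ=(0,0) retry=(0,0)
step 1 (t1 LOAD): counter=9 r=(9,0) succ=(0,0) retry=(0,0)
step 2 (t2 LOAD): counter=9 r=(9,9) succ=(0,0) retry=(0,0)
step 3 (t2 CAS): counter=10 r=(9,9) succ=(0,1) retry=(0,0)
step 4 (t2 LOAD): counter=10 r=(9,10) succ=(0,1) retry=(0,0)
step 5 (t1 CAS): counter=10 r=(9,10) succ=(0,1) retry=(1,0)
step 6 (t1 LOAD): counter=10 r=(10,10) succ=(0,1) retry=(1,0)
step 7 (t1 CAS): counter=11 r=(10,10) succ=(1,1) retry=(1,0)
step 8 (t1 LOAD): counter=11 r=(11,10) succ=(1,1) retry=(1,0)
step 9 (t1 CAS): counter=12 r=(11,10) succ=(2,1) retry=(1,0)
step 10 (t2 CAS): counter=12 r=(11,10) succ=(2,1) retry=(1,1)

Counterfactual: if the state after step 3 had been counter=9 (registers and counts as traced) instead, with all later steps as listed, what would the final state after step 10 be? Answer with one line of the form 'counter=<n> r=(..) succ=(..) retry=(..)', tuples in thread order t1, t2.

counter=12 r=(11,9) succ=(3,1) retry=(0,1)

state after step 3 := counter=9 r=(9,9) succ=(0,1) retry=(0,0)
step 4 (t2 LOAD): counter=9 r=(9,9) succ=(0,1) retry=(0,0)
step 5 (t1 CAS): counter=10 r=(9,9) succ=(1,1) retry=(0,0)
step 6 (t1 LOAD): counter=10 r=(10,9) succ=(1,1) retry=(0,0)
step 7 (t1 CAS): counter=11 r=(10,9) succ=(2,1) retry=(0,0)
step 8 (t1 LOAD): counter=11 r=(11,9) succ=(2,1) retry=(0,0)
step 9 (t1 CAS): counter=12 r=(11,9) succ=(3,1) retry=(0,0)
step 10 (t2 CAS): counter=12 r=(11,9) succ=(3,1) retry=(0,1)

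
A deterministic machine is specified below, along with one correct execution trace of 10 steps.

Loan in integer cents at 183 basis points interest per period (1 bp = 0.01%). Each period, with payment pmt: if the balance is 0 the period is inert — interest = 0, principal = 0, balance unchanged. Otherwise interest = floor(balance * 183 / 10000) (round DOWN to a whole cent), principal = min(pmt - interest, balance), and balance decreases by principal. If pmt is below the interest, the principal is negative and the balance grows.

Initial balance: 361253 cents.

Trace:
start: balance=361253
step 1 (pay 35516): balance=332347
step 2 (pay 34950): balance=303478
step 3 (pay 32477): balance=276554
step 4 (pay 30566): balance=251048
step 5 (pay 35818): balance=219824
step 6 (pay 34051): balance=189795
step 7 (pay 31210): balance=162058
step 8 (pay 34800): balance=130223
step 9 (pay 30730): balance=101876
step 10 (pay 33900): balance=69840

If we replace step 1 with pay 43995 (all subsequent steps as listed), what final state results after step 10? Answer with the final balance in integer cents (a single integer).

(re-executing from step 1 with the substitution; state before step 1: balance=361253)
step 1 (pay 43995): balance=323868
step 2 (pay 34950): balance=294844
step 3 (pay 32477): balance=267762
step 4 (pay 30566): balance=242096
step 5 (pay 35818): balance=210708
step 6 (pay 34051): balance=180512
step 7 (pay 31210): balance=152605
step 8 (pay 34800): balance=120597
step 9 (pay 30730): balance=92073
step 10 (pay 33900): balance=59857

59857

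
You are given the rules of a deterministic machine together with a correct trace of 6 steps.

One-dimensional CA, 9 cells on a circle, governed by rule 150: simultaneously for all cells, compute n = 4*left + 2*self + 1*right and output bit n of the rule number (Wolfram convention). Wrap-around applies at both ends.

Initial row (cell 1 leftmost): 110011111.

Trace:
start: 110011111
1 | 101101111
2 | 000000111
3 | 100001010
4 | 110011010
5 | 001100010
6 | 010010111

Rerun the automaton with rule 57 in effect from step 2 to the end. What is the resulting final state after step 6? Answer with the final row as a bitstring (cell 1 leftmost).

010110101

(re-executing steps 2..6 under rule 57; state before step 2: 101101111)
2 | 011011000
3 | 010110111
4 | 101101100
5 | 011011010
6 | 010110101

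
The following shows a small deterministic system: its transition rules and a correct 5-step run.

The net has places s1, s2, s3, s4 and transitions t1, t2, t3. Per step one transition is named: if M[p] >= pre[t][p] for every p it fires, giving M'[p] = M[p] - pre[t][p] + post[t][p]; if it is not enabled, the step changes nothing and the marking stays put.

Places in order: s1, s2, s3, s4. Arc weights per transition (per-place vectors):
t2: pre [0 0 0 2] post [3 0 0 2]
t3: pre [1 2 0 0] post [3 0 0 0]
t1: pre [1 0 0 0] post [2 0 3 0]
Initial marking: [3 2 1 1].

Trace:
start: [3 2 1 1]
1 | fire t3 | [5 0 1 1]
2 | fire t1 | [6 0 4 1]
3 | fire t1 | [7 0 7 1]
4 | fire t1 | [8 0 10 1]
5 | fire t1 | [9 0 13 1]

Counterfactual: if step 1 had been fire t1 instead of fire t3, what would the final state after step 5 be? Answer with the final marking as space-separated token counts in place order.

(re-executing from step 1 with the substitution; state before step 1: [3 2 1 1])
1 | fire t1 | [4 2 4 1]
2 | fire t1 | [5 2 7 1]
3 | fire t1 | [6 2 10 1]
4 | fire t1 | [7 2 13 1]
5 | fire t1 | [8 2 16 1]

8 2 16 1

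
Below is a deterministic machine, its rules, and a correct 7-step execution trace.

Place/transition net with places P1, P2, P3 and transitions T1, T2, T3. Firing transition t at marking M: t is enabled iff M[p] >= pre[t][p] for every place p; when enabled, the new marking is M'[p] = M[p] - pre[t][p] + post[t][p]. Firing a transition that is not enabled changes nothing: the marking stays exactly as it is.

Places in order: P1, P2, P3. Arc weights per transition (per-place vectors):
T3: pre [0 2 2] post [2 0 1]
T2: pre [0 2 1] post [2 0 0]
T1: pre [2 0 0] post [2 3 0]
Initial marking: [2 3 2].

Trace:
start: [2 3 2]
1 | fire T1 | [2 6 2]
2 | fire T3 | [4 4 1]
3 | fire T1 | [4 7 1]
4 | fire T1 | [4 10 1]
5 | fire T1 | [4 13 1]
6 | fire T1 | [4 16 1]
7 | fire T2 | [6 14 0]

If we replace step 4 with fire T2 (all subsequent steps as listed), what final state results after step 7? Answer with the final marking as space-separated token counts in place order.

6 11 0

(re-executing from step 4 with the substitution; state before step 4: [4 7 1])
4 | fire T2 | [6 5 0]
5 | fire T1 | [6 8 0]
6 | fire T1 | [6 11 0]
7 | fire T2 | [6 11 0]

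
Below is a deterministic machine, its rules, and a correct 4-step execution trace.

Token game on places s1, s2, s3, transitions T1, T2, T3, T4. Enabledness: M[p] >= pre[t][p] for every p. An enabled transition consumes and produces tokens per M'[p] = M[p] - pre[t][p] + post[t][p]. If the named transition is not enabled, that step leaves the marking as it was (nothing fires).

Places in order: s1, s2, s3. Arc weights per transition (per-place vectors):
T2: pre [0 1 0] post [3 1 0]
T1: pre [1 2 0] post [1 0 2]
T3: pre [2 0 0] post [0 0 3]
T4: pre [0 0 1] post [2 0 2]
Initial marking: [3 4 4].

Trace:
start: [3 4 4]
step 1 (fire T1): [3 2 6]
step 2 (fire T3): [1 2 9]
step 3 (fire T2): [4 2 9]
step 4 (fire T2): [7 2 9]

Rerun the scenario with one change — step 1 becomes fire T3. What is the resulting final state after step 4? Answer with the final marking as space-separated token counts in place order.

7 4 7

(re-executing from step 1 with the substitution; state before step 1: [3 4 4])
step 1 (fire T3): [1 4 7]
step 2 (fire T3): [1 4 7]
step 3 (fire T2): [4 4 7]
step 4 (fire T2): [7 4 7]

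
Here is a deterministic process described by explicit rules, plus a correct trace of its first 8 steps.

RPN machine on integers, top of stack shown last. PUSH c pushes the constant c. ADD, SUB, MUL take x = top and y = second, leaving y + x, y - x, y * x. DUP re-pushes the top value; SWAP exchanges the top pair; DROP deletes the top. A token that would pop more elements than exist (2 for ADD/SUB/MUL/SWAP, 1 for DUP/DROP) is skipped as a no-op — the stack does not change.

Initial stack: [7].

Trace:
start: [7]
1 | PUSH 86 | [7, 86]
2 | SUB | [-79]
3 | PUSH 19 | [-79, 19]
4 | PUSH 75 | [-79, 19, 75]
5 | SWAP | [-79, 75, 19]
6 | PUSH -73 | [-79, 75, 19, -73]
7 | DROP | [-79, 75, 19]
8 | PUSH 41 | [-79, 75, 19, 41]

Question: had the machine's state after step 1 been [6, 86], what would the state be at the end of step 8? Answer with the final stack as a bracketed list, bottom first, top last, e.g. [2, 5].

[-80, 75, 19, 41]

state after step 1 := [6, 86]
2 | SUB | [-80]
3 | PUSH 19 | [-80, 19]
4 | PUSH 75 | [-80, 19, 75]
5 | SWAP | [-80, 75, 19]
6 | PUSH -73 | [-80, 75, 19, -73]
7 | DROP | [-80, 75, 19]
8 | PUSH 41 | [-80, 75, 19, 41]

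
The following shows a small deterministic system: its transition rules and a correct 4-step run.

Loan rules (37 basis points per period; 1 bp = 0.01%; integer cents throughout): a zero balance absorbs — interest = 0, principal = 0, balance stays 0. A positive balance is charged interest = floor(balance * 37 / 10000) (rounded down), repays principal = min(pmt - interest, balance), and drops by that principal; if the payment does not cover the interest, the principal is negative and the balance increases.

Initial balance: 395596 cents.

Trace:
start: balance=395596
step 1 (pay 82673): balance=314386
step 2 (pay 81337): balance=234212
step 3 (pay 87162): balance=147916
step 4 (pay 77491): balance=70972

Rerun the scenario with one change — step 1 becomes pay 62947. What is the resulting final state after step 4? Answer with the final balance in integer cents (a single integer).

90917

(re-executing from step 1 with the substitution; state before step 1: balance=395596)
step 1 (pay 62947): balance=334112
step 2 (pay 81337): balance=254011
step 3 (pay 87162): balance=167788
step 4 (pay 77491): balance=90917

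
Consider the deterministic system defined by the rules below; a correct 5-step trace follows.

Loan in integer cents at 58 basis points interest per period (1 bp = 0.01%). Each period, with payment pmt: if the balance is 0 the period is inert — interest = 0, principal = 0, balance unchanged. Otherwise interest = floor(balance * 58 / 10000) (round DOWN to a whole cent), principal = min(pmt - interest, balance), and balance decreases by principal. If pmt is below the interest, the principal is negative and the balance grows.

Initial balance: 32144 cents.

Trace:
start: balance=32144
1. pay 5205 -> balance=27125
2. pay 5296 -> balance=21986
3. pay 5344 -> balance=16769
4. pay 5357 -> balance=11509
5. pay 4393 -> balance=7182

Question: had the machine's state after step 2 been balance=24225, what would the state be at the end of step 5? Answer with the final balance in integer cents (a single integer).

9460

state after step 2 := balance=24225
3. pay 5344 -> balance=19021
4. pay 5357 -> balance=13774
5. pay 4393 -> balance=9460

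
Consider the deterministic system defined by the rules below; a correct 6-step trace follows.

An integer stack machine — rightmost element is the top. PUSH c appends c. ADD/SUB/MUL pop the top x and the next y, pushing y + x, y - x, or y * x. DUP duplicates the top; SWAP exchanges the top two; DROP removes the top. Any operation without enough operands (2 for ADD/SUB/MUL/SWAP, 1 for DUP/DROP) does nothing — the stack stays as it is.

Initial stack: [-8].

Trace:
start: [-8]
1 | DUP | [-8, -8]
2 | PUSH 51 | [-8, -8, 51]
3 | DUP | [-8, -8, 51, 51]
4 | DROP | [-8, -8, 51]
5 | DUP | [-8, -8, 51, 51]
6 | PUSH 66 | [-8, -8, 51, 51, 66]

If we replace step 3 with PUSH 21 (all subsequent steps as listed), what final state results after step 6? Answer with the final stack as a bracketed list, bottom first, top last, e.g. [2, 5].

[-8, -8, 51, 51, 66]

(re-executing from step 3 with the substitution; state before step 3: [-8, -8, 51])
3 | PUSH 21 | [-8, -8, 51, 21]
4 | DROP | [-8, -8, 51]
5 | DUP | [-8, -8, 51, 51]
6 | PUSH 66 | [-8, -8, 51, 51, 66]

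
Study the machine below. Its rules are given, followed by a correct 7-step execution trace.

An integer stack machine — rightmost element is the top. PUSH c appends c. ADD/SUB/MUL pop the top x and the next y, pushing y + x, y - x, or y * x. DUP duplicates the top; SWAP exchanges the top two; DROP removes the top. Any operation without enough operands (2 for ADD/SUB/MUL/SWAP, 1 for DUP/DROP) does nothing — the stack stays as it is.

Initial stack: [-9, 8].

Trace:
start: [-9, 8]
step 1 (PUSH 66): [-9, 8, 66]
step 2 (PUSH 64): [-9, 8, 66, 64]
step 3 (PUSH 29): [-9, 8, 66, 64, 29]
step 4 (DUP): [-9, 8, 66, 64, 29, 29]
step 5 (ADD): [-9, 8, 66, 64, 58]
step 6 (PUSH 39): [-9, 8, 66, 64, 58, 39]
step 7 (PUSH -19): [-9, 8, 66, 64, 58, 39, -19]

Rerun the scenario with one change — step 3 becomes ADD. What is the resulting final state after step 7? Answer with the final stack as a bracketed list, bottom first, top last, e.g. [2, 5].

(re-executing from step 3 with the substitution; state before step 3: [-9, 8, 66, 64])
step 3 (ADD): [-9, 8, 130]
step 4 (DUP): [-9, 8, 130, 130]
step 5 (ADD): [-9, 8, 260]
step 6 (PUSH 39): [-9, 8, 260, 39]
step 7 (PUSH -19): [-9, 8, 260, 39, -19]

[-9, 8, 260, 39, -19]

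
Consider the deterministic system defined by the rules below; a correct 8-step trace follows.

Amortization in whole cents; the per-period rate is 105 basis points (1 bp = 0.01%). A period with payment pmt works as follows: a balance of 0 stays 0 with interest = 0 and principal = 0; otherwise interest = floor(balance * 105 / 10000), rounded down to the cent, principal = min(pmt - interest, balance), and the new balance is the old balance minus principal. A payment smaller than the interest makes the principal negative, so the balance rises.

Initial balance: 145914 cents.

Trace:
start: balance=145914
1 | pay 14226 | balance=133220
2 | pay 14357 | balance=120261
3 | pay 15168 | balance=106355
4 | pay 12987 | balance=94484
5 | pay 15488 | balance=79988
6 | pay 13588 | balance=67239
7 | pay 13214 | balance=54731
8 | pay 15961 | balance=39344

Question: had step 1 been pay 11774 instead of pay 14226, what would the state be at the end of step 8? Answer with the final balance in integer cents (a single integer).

41983

(re-executing from step 1 with the substitution; state before step 1: balance=145914)
1 | pay 11774 | balance=135672
2 | pay 14357 | balance=122739
3 | pay 15168 | balance=108859
4 | pay 12987 | balance=97015
5 | pay 15488 | balance=82545
6 | pay 13588 | balance=69823
7 | pay 13214 | balance=57342
8 | pay 15961 | balance=41983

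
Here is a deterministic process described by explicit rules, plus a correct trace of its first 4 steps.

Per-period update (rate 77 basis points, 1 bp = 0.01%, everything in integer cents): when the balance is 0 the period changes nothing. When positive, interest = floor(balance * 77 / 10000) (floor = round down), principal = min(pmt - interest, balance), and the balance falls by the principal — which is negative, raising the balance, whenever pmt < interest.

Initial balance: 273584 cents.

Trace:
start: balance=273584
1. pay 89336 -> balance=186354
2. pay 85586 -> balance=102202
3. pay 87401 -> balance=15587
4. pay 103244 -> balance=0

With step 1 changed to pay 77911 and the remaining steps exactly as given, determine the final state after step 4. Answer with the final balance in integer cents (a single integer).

0

(re-executing from step 1 with the substitution; state before step 1: balance=273584)
1. pay 77911 -> balance=197779
2. pay 85586 -> balance=113715
3. pay 87401 -> balance=27189
4. pay 103244 -> balance=0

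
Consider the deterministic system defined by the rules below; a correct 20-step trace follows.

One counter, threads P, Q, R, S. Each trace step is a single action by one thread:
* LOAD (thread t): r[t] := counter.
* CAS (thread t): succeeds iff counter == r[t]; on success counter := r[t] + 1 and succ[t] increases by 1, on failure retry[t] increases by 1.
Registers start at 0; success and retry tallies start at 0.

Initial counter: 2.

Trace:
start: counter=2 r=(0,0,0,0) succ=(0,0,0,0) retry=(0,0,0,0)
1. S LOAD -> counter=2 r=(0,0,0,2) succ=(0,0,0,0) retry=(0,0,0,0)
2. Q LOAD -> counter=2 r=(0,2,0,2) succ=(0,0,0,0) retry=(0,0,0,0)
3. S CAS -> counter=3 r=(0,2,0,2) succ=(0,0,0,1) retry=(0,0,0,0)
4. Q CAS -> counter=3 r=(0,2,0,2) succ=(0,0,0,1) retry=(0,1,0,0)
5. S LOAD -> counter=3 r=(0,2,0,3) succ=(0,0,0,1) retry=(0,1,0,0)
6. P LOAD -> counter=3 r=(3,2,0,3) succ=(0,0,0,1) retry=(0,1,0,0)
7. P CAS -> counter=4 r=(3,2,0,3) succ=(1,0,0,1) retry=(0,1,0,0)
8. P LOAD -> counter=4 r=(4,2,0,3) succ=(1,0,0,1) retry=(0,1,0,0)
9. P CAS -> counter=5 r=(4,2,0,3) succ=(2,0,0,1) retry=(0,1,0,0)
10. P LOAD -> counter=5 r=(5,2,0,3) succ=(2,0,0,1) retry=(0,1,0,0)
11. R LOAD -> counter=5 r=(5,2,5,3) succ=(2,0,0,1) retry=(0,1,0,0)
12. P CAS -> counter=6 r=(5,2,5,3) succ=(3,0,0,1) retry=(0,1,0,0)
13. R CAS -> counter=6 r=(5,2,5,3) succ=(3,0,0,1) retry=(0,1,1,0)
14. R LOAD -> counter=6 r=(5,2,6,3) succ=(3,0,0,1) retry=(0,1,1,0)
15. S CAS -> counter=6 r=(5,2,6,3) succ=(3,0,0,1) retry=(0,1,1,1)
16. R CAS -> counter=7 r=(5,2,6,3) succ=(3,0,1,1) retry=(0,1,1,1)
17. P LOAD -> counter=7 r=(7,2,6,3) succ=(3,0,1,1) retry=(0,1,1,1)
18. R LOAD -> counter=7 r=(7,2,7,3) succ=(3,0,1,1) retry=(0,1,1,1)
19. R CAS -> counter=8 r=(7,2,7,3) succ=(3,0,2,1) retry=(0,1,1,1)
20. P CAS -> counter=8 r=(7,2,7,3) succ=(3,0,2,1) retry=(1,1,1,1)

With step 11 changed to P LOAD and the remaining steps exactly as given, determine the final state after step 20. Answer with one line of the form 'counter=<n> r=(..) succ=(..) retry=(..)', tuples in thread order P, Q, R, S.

counter=8 r=(7,2,7,3) succ=(3,0,2,1) retry=(1,1,1,1)

(re-executing from step 11 with the substitution; state before step 11: counter=5 r=(5,2,0,3) succ=(2,0,0,1) retry=(0,1,0,0))
11. P LOAD -> counter=5 r=(5,2,0,3) succ=(2,0,0,1) retry=(0,1,0,0)
12. P CAS -> counter=6 r=(5,2,0,3) succ=(3,0,0,1) retry=(0,1,0,0)
13. R CAS -> counter=6 r=(5,2,0,3) succ=(3,0,0,1) retry=(0,1,1,0)
14. R LOAD -> counter=6 r=(5,2,6,3) succ=(3,0,0,1) retry=(0,1,1,0)
15. S CAS -> counter=6 r=(5,2,6,3) succ=(3,0,0,1) retry=(0,1,1,1)
16. R CAS -> counter=7 r=(5,2,6,3) succ=(3,0,1,1) retry=(0,1,1,1)
17. P LOAD -> counter=7 r=(7,2,6,3) succ=(3,0,1,1) retry=(0,1,1,1)
18. R LOAD -> counter=7 r=(7,2,7,3) succ=(3,0,1,1) retry=(0,1,1,1)
19. R CAS -> counter=8 r=(7,2,7,3) succ=(3,0,2,1) retry=(0,1,1,1)
20. P CAS -> counter=8 r=(7,2,7,3) succ=(3,0,2,1) retry=(1,1,1,1)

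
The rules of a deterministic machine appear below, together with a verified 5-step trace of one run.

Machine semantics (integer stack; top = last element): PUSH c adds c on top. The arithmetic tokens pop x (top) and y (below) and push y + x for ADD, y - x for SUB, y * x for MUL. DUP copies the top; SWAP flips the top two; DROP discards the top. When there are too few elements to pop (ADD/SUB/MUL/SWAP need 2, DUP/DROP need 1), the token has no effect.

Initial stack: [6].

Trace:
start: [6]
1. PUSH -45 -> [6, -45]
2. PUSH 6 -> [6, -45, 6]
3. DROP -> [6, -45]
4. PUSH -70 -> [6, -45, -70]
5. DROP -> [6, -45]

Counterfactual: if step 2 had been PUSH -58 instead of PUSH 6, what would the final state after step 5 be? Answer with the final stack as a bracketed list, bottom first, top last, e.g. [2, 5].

(re-executing from step 2 with the substitution; state before step 2: [6, -45])
2. PUSH -58 -> [6, -45, -58]
3. DROP -> [6, -45]
4. PUSH -70 -> [6, -45, -70]
5. DROP -> [6, -45]

[6, -45]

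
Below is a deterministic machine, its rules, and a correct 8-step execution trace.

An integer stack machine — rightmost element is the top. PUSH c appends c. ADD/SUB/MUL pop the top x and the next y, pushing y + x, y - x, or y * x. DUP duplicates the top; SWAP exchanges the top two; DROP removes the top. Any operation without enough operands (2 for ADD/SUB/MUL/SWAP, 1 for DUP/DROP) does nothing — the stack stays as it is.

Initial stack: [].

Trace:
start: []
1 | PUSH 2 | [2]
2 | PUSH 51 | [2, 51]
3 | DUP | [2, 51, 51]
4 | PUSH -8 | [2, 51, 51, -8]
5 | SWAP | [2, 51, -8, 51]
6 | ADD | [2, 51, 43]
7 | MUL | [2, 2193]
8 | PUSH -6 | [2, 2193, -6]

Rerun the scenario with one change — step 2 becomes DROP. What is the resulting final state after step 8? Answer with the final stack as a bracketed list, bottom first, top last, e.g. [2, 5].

[-8, -6]

(re-executing from step 2 with the substitution; state before step 2: [2])
2 | DROP | []
3 | DUP | []
4 | PUSH -8 | [-8]
5 | SWAP | [-8]
6 | ADD | [-8]
7 | MUL | [-8]
8 | PUSH -6 | [-8, -6]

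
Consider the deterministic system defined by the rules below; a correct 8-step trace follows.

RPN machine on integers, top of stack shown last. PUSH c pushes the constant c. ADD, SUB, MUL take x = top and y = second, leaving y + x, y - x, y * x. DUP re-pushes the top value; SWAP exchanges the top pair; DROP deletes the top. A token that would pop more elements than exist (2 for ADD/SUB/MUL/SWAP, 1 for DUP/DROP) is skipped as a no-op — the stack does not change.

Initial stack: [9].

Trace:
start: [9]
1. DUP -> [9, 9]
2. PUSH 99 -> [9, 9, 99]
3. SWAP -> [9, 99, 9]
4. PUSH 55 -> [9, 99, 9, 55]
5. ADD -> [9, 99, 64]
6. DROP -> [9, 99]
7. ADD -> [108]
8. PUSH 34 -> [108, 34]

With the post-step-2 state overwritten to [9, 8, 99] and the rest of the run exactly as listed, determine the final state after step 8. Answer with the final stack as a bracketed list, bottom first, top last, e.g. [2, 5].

state after step 2 := [9, 8, 99]
3. SWAP -> [9, 99, 8]
4. PUSH 55 -> [9, 99, 8, 55]
5. ADD -> [9, 99, 63]
6. DROP -> [9, 99]
7. ADD -> [108]
8. PUSH 34 -> [108, 34]

[108, 34]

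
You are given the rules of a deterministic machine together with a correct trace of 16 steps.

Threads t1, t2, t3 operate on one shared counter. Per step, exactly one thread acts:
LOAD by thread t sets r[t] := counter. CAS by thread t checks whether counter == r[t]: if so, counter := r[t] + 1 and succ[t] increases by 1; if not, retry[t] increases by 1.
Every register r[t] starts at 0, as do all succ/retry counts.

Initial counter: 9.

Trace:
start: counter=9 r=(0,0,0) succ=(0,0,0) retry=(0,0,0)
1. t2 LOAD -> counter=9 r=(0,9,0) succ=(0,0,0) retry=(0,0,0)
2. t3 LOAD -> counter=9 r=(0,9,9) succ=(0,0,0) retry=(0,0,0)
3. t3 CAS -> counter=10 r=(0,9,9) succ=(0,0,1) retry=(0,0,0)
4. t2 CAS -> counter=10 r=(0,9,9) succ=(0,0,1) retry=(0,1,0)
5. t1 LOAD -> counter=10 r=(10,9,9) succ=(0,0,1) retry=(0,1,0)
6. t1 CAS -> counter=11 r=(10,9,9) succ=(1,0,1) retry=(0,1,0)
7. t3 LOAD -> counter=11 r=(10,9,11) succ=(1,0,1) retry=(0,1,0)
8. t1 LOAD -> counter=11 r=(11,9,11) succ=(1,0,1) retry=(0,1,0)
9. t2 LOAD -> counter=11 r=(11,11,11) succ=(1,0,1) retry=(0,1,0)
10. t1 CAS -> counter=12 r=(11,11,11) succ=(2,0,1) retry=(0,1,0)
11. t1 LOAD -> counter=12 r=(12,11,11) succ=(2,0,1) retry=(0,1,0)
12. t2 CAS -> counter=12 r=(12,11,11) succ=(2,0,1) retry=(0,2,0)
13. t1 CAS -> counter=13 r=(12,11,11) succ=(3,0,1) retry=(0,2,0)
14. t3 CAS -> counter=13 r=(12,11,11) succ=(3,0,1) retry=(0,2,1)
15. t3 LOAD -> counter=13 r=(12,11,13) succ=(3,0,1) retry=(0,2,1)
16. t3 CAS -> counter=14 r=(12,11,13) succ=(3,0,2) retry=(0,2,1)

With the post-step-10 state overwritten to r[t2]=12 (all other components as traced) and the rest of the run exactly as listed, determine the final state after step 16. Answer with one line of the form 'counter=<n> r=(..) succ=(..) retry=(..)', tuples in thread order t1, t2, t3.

state after step 10 := counter=12 r=(11,12,11) succ=(2,0,1) retry=(0,1,0)
11. t1 LOAD -> counter=12 r=(12,12,11) succ=(2,0,1) retry=(0,1,0)
12. t2 CAS -> counter=13 r=(12,12,11) succ=(2,1,1) retry=(0,1,0)
13. t1 CAS -> counter=13 r=(12,12,11) succ=(2,1,1) retry=(1,1,0)
14. t3 CAS -> counter=13 r=(12,12,11) succ=(2,1,1) retry=(1,1,1)
15. t3 LOAD -> counter=13 r=(12,12,13) succ=(2,1,1) retry=(1,1,1)
16. t3 CAS -> counter=14 r=(12,12,13) succ=(2,1,2) retry=(1,1,1)

counter=14 r=(12,12,13) succ=(2,1,2) retry=(1,1,1)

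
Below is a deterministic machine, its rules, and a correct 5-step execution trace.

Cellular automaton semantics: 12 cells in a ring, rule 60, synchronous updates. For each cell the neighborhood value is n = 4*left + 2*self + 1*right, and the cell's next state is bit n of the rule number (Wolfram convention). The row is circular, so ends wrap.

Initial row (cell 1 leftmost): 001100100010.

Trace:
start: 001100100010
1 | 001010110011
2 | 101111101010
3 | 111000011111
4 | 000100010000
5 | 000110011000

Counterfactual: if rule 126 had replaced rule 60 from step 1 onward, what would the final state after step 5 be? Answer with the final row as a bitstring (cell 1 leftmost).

(re-executing steps 1..5 under rule 126; state before step 1: 001100100010)
1 | 011111110111
2 | 110000011101
3 | 011000110111
4 | 111101111101
5 | 000111000111

000111000111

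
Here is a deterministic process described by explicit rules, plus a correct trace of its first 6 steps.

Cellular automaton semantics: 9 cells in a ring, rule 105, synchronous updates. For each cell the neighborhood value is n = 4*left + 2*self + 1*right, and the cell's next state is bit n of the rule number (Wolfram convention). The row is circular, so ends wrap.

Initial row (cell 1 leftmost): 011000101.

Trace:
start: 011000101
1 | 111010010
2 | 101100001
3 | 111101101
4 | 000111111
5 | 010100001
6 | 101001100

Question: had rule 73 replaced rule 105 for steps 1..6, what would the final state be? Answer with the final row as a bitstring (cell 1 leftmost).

011010001

(re-executing steps 1..6 under rule 73; state before step 1: 011000101)
1 | 011010000
2 | 011000111
3 | 011010101
4 | 011000000
5 | 011011111
6 | 011010001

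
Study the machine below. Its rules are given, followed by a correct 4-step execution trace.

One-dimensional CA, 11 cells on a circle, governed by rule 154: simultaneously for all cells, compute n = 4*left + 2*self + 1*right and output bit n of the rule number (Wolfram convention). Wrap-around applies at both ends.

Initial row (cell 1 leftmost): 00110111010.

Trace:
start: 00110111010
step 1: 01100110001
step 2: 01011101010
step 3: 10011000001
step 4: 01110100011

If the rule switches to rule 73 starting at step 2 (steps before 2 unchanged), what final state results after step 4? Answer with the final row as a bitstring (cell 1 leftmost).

01100110100

(re-executing steps 2..4 under rule 73; state before step 2: 01100110001)
step 2: 01100110100
step 3: 01100110001
step 4: 01100110100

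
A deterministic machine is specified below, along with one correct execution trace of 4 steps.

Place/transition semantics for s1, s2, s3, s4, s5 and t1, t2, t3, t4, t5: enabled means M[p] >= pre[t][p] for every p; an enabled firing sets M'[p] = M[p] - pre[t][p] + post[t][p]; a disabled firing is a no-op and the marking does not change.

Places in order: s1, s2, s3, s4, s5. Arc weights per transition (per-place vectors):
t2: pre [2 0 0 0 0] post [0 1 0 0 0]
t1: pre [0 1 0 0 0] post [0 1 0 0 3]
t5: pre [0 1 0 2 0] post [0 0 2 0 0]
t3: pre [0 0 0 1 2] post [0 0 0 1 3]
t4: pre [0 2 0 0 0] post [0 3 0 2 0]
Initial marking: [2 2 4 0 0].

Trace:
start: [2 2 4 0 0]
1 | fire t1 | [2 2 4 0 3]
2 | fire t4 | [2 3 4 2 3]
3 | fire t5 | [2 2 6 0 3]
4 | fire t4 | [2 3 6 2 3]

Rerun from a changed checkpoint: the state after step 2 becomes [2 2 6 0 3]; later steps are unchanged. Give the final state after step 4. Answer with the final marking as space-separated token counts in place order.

2 3 6 2 3

state after step 2 := [2 2 6 0 3]
3 | fire t5 | [2 2 6 0 3]
4 | fire t4 | [2 3 6 2 3]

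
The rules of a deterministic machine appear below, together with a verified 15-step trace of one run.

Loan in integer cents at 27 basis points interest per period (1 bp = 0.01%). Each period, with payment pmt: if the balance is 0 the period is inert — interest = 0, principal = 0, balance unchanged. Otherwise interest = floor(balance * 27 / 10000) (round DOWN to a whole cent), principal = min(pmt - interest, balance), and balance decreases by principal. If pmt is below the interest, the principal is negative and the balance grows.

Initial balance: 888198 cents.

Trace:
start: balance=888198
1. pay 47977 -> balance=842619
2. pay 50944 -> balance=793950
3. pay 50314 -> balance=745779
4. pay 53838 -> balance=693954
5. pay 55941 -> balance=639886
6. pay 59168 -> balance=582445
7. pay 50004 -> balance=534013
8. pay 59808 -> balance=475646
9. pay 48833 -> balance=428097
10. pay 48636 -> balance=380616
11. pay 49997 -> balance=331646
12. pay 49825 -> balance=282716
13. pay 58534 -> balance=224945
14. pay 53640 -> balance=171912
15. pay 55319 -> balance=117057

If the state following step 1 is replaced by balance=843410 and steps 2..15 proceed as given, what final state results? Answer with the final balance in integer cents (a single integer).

117878

state after step 1 := balance=843410
2. pay 50944 -> balance=794743
3. pay 50314 -> balance=746574
4. pay 53838 -> balance=694751
5. pay 55941 -> balance=640685
6. pay 59168 -> balance=583246
7. pay 50004 -> balance=534816
8. pay 59808 -> balance=476452
9. pay 48833 -> balance=428905
10. pay 48636 -> balance=381427
11. pay 49997 -> balance=332459
12. pay 49825 -> balance=283531
13. pay 58534 -> balance=225762
14. pay 53640 -> balance=172731
15. pay 55319 -> balance=117878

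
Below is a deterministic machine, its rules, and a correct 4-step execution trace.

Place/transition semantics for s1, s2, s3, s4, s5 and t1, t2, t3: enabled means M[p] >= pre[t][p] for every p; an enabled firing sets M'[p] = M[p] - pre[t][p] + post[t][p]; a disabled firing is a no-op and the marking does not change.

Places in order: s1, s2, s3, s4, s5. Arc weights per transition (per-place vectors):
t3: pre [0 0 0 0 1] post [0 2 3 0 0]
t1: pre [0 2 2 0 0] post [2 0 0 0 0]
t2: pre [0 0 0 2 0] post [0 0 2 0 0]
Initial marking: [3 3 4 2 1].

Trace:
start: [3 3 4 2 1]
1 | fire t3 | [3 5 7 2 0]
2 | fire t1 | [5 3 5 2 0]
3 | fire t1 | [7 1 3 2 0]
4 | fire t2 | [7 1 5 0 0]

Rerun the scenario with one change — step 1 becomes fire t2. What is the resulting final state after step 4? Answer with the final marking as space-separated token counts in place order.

5 1 4 0 1

(re-executing from step 1 with the substitution; state before step 1: [3 3 4 2 1])
1 | fire t2 | [3 3 6 0 1]
2 | fire t1 | [5 1 4 0 1]
3 | fire t1 | [5 1 4 0 1]
4 | fire t2 | [5 1 4 0 1]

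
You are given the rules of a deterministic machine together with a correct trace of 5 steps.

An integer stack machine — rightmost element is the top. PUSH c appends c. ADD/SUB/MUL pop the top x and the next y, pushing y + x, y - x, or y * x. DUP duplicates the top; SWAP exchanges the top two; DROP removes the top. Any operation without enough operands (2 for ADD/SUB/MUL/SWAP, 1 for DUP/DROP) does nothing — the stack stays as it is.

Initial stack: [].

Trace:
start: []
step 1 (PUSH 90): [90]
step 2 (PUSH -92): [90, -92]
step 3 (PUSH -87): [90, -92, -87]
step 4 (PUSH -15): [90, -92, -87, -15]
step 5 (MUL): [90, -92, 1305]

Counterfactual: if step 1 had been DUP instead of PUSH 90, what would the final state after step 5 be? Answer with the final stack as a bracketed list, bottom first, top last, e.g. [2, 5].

(re-executing from step 1 with the substitution; state before step 1: [])
step 1 (DUP): []
step 2 (PUSH -92): [-92]
step 3 (PUSH -87): [-92, -87]
step 4 (PUSH -15): [-92, -87, -15]
step 5 (MUL): [-92, 1305]

[-92, 1305]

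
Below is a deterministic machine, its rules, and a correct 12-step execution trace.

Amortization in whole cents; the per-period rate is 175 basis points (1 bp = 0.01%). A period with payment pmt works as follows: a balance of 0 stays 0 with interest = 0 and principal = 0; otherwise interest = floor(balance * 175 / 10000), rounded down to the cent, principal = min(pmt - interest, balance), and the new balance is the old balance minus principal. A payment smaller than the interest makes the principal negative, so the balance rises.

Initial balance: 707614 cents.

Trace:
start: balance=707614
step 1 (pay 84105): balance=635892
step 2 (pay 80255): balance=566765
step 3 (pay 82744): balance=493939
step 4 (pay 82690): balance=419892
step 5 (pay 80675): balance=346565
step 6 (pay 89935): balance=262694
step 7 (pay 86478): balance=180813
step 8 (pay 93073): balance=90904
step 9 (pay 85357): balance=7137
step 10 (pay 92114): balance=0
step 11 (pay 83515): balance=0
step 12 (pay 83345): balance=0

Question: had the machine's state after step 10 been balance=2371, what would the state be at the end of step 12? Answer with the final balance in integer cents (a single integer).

0

state after step 10 := balance=2371
step 11 (pay 83515): balance=0
step 12 (pay 83345): balance=0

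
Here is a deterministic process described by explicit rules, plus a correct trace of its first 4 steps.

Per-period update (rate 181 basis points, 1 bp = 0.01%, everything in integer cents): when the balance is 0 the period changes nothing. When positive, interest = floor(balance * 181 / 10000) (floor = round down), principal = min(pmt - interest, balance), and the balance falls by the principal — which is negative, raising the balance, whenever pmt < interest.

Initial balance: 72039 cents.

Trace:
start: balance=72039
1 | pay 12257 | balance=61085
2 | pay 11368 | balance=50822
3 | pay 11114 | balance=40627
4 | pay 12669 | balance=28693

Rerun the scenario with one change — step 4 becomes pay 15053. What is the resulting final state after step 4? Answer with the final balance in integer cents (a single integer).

(re-executing from step 4 with the substitution; state before step 4: balance=40627)
4 | pay 15053 | balance=26309

26309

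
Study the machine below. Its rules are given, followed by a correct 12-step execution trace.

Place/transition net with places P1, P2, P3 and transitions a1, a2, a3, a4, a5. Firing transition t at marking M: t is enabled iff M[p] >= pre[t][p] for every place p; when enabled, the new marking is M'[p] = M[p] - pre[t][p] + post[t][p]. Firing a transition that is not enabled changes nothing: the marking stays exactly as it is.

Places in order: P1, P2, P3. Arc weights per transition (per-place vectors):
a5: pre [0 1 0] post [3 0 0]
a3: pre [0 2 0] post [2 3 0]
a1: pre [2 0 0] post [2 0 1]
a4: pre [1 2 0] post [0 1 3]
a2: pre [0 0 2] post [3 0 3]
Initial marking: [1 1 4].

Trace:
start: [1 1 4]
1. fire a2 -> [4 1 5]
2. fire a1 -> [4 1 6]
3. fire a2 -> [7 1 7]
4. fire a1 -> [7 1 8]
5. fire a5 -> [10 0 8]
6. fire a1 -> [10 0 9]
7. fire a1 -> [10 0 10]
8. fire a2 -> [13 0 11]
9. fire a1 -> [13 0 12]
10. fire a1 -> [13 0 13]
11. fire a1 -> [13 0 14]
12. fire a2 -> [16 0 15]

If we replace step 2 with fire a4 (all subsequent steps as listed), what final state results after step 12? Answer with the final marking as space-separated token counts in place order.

16 0 14

(re-executing from step 2 with the substitution; state before step 2: [4 1 5])
2. fire a4 -> [4 1 5]
3. fire a2 -> [7 1 6]
4. fire a1 -> [7 1 7]
5. fire a5 -> [10 0 7]
6. fire a1 -> [10 0 8]
7. fire a1 -> [10 0 9]
8. fire a2 -> [13 0 10]
9. fire a1 -> [13 0 11]
10. fire a1 -> [13 0 12]
11. fire a1 -> [13 0 13]
12. fire a2 -> [16 0 14]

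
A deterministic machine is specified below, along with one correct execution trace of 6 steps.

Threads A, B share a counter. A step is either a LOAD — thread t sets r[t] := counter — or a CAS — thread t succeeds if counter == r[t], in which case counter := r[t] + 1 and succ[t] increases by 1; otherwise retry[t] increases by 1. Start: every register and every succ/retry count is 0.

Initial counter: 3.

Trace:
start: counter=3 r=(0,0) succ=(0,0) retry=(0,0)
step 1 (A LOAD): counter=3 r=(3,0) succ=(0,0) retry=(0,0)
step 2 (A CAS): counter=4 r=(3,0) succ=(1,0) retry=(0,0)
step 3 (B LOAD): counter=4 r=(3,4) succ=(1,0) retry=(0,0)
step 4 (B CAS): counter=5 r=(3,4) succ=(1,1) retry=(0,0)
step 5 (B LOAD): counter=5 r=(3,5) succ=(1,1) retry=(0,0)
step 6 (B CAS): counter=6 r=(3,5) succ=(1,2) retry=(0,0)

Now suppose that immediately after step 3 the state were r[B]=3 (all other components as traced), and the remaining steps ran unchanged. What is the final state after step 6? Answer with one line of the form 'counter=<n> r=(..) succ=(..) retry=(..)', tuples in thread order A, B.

counter=5 r=(3,4) succ=(1,1) retry=(0,1)

state after step 3 := counter=4 r=(3,3) succ=(1,0) retry=(0,0)
step 4 (B CAS): counter=4 r=(3,3) succ=(1,0) retry=(0,1)
step 5 (B LOAD): counter=4 r=(3,4) succ=(1,0) retry=(0,1)
step 6 (B CAS): counter=5 r=(3,4) succ=(1,1) retry=(0,1)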